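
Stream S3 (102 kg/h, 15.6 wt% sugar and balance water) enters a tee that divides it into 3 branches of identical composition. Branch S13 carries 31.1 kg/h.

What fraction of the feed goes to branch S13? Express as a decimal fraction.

Fraction to S13 = 31.1/102 = 0.3049.

0.305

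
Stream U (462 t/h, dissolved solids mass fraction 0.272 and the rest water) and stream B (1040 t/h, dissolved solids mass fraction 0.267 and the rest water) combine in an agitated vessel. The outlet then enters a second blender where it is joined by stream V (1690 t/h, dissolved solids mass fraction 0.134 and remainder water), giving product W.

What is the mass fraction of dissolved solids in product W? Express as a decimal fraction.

Overall, product flow = 3192 t/h.
dissolved solids in = 462×0.272 + 1040×0.267 + 1690×0.134 = 629.8 t/h.
dissolved solids fraction in W = 0.197.

0.197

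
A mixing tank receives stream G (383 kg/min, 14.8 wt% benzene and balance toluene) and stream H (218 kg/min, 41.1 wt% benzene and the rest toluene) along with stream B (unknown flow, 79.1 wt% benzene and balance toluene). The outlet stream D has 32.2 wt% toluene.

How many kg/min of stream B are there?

Let B be the unknown flow. Total out = 601 + B.
toluene balance: 454.72 + 0.209·B = 0.322·(601 + B)
(0.209 − 0.322)·B = 0.322×601 − 454.72 = -261.2
B = -261.2 / -0.113 = 2311.5 kg/min

2311 kg/min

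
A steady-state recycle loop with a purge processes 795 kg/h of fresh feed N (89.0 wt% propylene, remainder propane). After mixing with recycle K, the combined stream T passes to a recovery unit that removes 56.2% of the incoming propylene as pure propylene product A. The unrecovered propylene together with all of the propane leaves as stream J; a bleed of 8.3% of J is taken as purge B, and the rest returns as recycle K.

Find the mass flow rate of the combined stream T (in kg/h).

propane enters only via N and leaves only via the purge: 795×0.110 = 0.083×(propane in J), and the recovery unit passes all propane, so propane in T = propane in J = 1053.6 kg/h.
propylene in T: m_A = 795×0.890 + (1−0.083)·(1−0.562)·m_A, so m_A = 707.55/0.5984 = 1182.5 kg/h.
T = 1182.5 + 1053.6 = 2236.1 kg/h.

2236 kg/h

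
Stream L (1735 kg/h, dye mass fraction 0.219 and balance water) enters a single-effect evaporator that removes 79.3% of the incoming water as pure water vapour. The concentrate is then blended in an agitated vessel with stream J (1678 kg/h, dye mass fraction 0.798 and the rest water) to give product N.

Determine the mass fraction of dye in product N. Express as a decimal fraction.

0.735

Vapour removed = 0.793×0.781×1735 = 1074.5 kg/h; concentrate = 660.46 kg/h.
dye reaching the mixer = 379.96 (from concentrate) + 1678×0.798 = 1719 kg/h.
Product flow = 660.46 + 1678 = 2338.5 kg/h; dye fraction = 0.735.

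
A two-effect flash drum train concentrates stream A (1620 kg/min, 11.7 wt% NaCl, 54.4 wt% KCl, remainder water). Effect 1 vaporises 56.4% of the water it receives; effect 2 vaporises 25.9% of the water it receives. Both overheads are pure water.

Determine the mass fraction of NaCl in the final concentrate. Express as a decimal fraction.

0.152

water in feed = 1620×0.339 = 549.18 kg/min.
After stage 1: water left = (1−0.564)×549.18 = 239.44; stream total = 1310.3 kg/min.
After stage 2: water left = (1−0.259)×239.44 = 177.43; final concentrate = 1248.2 kg/min.
NaCl fraction = 189.54/1248.2 = 0.152.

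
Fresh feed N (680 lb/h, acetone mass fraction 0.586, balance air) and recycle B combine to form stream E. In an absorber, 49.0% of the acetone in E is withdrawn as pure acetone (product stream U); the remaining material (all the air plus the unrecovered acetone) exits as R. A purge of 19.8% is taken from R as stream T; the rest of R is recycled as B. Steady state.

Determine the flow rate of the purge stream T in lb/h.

air enters only via N and leaves only via the purge: 680×0.414 = 0.198×(air in R), and the absorber passes all air, so air in E = air in R = 1421.8 lb/h.
acetone in E: m_A = 680×0.586 + (1−0.198)·(1−0.490)·m_A, so m_A = 398.48/0.5910 = 674.27 lb/h.
R = (1−0.490)×674.27 + 1421.8 = 1765.7 lb/h.
Purge T = 0.198×1765.7 = 349.61 lb/h.

349.6 lb/h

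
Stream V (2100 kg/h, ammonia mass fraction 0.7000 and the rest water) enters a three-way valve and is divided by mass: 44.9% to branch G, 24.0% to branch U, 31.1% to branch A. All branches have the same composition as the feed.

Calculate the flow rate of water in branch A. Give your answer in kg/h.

Branch A total = 0.311×2100 = 653.1 kg/h.
water in A = 0.300×653.1 = 195.93 kg/h.

195.9 kg/h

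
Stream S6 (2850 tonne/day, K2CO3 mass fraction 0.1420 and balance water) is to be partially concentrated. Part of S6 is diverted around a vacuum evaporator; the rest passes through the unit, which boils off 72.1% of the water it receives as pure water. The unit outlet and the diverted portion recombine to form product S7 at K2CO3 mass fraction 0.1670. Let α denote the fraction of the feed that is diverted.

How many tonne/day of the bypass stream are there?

All 2850×0.142 = 404.7 tonne/day of K2CO3 reaches S7, so S7 = 404.7/0.167 = 2423.4 tonne/day and vapour = 426.65 tonne/day.
The evaporator receives (1−α)·2850 of feed at 0.858 water and removes 0.721 of that water:
0.721×0.858×(1−α)×2850 = 426.65
(1−α) = 426.65/1763.1 = 0.2420;  α = 0.7580.
Bypass flow = 0.7580×2850 = 2160.3 tonne/day.

2160 tonne/day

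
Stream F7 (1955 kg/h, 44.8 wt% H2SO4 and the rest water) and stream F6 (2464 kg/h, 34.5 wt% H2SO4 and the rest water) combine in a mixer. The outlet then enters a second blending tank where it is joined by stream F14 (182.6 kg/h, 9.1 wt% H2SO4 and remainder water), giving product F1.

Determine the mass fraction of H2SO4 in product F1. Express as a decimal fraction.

Overall, product flow = 4601.6 kg/h.
H2SO4 in = 1955×0.448 + 2464×0.345 + 182.6×0.091 = 1742.5 kg/h.
H2SO4 fraction in F1 = 0.3787.

0.3787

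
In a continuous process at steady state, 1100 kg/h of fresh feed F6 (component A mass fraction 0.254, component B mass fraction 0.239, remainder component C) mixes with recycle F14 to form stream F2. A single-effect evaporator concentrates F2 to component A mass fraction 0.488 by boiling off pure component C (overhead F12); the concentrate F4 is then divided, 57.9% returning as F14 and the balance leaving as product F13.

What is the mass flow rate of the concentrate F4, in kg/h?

Overall component A balance (none leaves overhead): component A in fresh feed = component A in product, i.e. 1100×0.254 = (1−0.579)·F4·0.488.
F4 = 279.4/(0.488×0.421) = 1360 kg/h.

1360 kg/h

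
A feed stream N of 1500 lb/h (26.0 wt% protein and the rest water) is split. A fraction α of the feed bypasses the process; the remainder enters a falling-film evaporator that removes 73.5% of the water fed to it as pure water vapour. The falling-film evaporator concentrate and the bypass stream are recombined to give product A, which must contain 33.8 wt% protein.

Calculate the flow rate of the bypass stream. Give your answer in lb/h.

All 1500×0.260 = 390 lb/h of protein reaches A, so A = 390/0.338 = 1153.8 lb/h and vapour = 346.15 lb/h.
The evaporator receives (1−α)·1500 of feed at 0.740 water and removes 0.735 of that water:
0.735×0.740×(1−α)×1500 = 346.15
(1−α) = 346.15/815.85 = 0.4243;  α = 0.5757.
Bypass flow = 0.5757×1500 = 863.57 lb/h.

863.6 lb/h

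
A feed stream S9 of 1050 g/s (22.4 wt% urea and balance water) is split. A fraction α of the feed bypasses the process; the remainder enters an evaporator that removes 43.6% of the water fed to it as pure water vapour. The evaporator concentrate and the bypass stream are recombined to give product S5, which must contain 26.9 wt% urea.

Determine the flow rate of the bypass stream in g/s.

All 1050×0.224 = 235.2 g/s of urea reaches S5, so S5 = 235.2/0.269 = 874.35 g/s and vapour = 175.65 g/s.
The evaporator receives (1−α)·1050 of feed at 0.776 water and removes 0.436 of that water:
0.436×0.776×(1−α)×1050 = 175.65
(1−α) = 175.65/355.25 = 0.4944;  α = 0.5056.
Bypass flow = 0.5056×1050 = 530.84 g/s.

530.8 g/s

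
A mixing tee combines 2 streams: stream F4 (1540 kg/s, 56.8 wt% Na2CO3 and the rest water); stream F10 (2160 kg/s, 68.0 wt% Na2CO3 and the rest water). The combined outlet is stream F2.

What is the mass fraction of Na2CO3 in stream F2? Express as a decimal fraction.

Total flow out = 1540 + 2160 = 3700 kg/s.
Na2CO3 in = 1540×0.568 + 2160×0.680 = 2343.5 kg/s.
Na2CO3 mass fraction in F2 = 2343.5/3700 = 0.6334.

0.6334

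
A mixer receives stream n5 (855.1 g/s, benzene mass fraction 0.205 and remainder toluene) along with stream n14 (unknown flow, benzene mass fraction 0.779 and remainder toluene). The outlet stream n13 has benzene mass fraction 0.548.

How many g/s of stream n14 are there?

1270 g/s

Let n14 be the unknown flow. Total out = 855.1 + n14.
benzene balance: 175.3 + 0.779·n14 = 0.548·(855.1 + n14)
(0.779 − 0.548)·n14 = 0.548×855.1 − 175.3 = 293.3
n14 = 293.3 / 0.231 = 1269.7 g/s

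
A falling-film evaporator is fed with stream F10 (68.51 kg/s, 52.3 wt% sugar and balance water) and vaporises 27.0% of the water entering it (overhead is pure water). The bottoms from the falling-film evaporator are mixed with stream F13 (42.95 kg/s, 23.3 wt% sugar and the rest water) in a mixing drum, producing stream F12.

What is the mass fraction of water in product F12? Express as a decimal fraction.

Vapour removed = 0.270×0.477×68.51 = 8.8234 kg/s; concentrate = 59.687 kg/s.
water reaching the mixer = 23.856 (from concentrate) + 42.95×0.767 = 56.799 kg/s.
Product flow = 59.687 + 42.95 = 102.64 kg/s; water fraction = 0.553.

0.553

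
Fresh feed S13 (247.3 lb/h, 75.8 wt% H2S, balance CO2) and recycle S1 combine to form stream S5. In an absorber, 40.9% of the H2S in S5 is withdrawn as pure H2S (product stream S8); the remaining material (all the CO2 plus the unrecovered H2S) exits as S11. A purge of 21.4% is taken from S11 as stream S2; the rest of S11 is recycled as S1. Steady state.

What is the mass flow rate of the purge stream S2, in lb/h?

104.1 lb/h

CO2 enters only via S13 and leaves only via the purge: 247.3×0.242 = 0.214×(CO2 in S11), and the absorber passes all CO2, so CO2 in S5 = CO2 in S11 = 279.66 lb/h.
H2S in S5: m_A = 247.3×0.758 + (1−0.214)·(1−0.409)·m_A, so m_A = 187.45/0.5355 = 350.07 lb/h.
S11 = (1−0.409)×350.07 + 279.66 = 486.55 lb/h.
Purge S2 = 0.214×486.55 = 104.12 lb/h.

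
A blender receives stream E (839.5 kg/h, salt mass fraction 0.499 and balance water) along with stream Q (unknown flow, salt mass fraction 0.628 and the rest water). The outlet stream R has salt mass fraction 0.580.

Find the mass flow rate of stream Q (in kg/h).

Let Q be the unknown flow. Total out = 839.5 + Q.
salt balance: 418.91 + 0.628·Q = 0.580·(839.5 + Q)
(0.628 − 0.580)·Q = 0.580×839.5 − 418.91 = 67.999
Q = 67.999 / 0.048 = 1416.7 kg/h

1417 kg/h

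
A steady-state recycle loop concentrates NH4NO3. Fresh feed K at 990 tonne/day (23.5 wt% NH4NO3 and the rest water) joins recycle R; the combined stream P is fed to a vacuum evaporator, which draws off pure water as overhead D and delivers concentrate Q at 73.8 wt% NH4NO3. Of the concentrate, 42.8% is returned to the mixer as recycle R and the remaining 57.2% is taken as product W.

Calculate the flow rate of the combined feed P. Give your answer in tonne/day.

Overall NH4NO3 balance (none leaves overhead): NH4NO3 in fresh feed = NH4NO3 in product, i.e. 990×0.235 = (1−0.428)·Q·0.738.
Q = 232.65/(0.738×0.572) = 551.13 tonne/day.
Recycle R = 0.428×551.13 = 235.88 tonne/day.
Combined feed P = 990 + 235.88 = 1225.9 tonne/day.

1226 tonne/day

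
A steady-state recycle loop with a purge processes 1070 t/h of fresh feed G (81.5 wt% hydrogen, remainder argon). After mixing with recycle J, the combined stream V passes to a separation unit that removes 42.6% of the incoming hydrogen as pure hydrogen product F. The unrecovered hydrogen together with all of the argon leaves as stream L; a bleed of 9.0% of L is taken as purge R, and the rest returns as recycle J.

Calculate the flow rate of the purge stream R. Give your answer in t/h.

argon enters only via G and leaves only via the purge: 1070×0.185 = 0.090×(argon in L), and the separation unit passes all argon, so argon in V = argon in L = 2199.4 t/h.
hydrogen in V: m_A = 1070×0.815 + (1−0.090)·(1−0.426)·m_A, so m_A = 872.05/0.4777 = 1825.7 t/h.
L = (1−0.426)×1825.7 + 2199.4 = 3247.4 t/h.
Purge R = 0.090×3247.4 = 292.26 t/h.

292.3 t/h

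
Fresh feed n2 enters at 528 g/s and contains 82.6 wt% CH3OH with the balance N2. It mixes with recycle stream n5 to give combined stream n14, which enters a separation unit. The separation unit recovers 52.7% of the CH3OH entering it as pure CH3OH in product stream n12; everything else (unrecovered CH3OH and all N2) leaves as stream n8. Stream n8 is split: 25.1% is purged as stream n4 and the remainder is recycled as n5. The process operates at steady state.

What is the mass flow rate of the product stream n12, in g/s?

355.9 g/s

CH3OH in n14: m_A = 528×0.826 + (1−0.251)·(1−0.527)·m_A, so m_A = 436.13/0.6457 = 675.41 g/s.
Product n12 = 0.527×675.41 = 355.94 g/s.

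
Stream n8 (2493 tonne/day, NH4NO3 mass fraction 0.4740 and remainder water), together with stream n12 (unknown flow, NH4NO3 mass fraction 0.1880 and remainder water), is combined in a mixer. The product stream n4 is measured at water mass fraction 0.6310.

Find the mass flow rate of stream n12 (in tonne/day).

Let n12 be the unknown flow. Total out = 2493 + n12.
water balance: 1311.3 + 0.812·n12 = 0.631·(2493 + n12)
(0.812 − 0.631)·n12 = 0.631×2493 − 1311.3 = 261.77
n12 = 261.77 / 0.181 = 1446.2 tonne/day

1446 tonne/day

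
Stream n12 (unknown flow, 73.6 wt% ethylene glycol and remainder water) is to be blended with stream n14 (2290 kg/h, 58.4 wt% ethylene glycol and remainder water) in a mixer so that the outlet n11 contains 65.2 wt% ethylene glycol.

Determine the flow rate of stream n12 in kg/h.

1854 kg/h

Let n12 be the unknown flow. Total out = 2290 + n12.
ethylene glycol balance: 1337.4 + 0.736·n12 = 0.652·(2290 + n12)
(0.736 − 0.652)·n12 = 0.652×2290 − 1337.4 = 155.72
n12 = 155.72 / 0.084 = 1853.8 kg/h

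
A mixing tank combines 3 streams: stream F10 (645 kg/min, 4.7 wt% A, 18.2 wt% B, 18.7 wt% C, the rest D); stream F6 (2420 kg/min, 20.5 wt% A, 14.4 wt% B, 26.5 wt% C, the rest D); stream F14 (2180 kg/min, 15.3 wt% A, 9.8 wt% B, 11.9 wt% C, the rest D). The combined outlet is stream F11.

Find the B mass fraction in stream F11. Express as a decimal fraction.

Total flow out = 645 + 2420 + 2180 = 5245 kg/min.
B in = 645×0.182 + 2420×0.144 + 2180×0.098 = 679.51 kg/min.
B mass fraction in F11 = 679.51/5245 = 0.130.

0.130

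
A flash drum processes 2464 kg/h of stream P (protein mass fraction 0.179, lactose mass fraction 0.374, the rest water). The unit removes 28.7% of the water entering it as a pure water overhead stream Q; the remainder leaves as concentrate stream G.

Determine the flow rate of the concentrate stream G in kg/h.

water entering = 2464×0.447 = 1101.4 kg/h; overhead removed = 0.287×1101.4 = 316.1 kg/h.
Concentrate = 2464 − 316.1 = 2147.9 kg/h.

2148 kg/h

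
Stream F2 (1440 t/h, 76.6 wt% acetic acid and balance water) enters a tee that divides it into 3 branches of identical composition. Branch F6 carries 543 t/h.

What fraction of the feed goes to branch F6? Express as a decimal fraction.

0.377

Fraction to F6 = 543/1440 = 0.3771.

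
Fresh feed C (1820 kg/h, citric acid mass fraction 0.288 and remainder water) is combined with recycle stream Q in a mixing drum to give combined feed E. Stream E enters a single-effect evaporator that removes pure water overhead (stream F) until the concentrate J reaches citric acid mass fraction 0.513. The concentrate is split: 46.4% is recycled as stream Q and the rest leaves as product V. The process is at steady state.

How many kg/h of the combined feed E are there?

2705 kg/h

Overall citric acid balance (none leaves overhead): citric acid in fresh feed = citric acid in product, i.e. 1820×0.288 = (1−0.464)·J·0.513.
J = 524.16/(0.513×0.536) = 1906.3 kg/h.
Recycle Q = 0.464×1906.3 = 884.5 kg/h.
Combined feed E = 1820 + 884.5 = 2704.5 kg/h.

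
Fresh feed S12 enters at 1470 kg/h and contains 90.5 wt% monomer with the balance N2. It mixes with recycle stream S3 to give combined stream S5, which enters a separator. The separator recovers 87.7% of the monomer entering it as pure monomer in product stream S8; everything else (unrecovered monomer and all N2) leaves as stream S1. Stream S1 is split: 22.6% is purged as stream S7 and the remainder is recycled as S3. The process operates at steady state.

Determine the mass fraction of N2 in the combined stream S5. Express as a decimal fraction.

N2 enters only via S12 and leaves only via the purge: 1470×0.095 = 0.226×(N2 in S1), and the separator passes all N2, so N2 in S5 = N2 in S1 = 617.92 kg/h.
monomer in S5: m_A = 1470×0.905 + (1−0.226)·(1−0.877)·m_A, so m_A = 1330.4/0.9048 = 1470.3 kg/h.
S5 = 1470.3 + 617.92 = 2088.2 kg/h.
N2 fraction in S5 = 617.92/2088.2 = 0.296.

0.296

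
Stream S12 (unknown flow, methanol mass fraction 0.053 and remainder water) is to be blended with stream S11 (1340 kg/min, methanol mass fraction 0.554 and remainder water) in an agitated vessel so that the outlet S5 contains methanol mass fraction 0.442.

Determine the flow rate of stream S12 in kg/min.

Let S12 be the unknown flow. Total out = 1340 + S12.
methanol balance: 742.36 + 0.053·S12 = 0.442·(1340 + S12)
(0.053 − 0.442)·S12 = 0.442×1340 − 742.36 = -150.08
S12 = -150.08 / -0.389 = 385.81 kg/min

385.8 kg/min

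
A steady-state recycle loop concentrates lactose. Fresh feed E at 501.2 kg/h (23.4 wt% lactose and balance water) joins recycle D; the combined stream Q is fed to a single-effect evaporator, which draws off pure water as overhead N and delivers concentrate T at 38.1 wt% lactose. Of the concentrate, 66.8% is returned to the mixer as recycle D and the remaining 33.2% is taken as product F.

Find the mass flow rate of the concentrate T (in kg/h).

927.2 kg/h

Overall lactose balance (none leaves overhead): lactose in fresh feed = lactose in product, i.e. 501.2×0.234 = (1−0.668)·T·0.381.
T = 117.28/(0.381×0.332) = 927.18 kg/h.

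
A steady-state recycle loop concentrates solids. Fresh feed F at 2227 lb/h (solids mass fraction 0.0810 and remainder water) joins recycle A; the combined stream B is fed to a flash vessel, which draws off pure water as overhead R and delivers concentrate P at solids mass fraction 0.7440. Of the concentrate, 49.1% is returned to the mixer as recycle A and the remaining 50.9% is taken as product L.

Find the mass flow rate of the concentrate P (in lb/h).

476.3 lb/h

Overall solids balance (none leaves overhead): solids in fresh feed = solids in product, i.e. 2227×0.081 = (1−0.491)·P·0.744.
P = 180.39/(0.744×0.509) = 476.34 lb/h.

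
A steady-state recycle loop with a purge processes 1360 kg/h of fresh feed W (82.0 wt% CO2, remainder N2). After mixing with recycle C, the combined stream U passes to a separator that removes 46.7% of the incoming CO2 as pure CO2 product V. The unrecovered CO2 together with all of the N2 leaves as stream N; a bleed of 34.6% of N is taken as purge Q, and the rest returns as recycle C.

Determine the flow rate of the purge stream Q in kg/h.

N2 enters only via W and leaves only via the purge: 1360×0.180 = 0.346×(N2 in N), and the separator passes all N2, so N2 in U = N2 in N = 707.51 kg/h.
CO2 in U: m_A = 1360×0.820 + (1−0.346)·(1−0.467)·m_A, so m_A = 1115.2/0.6514 = 1712 kg/h.
N = (1−0.467)×1712 + 707.51 = 1620 kg/h.
Purge Q = 0.346×1620 = 560.52 kg/h.

560.5 kg/h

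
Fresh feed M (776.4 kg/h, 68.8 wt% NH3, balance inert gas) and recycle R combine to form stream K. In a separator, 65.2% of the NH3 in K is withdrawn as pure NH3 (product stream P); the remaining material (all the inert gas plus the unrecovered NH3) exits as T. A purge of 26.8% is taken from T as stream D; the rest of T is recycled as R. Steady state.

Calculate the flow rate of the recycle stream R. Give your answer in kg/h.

844.2 kg/h

inert gas enters only via M and leaves only via the purge: 776.4×0.312 = 0.268×(inert gas in T), and the separator passes all inert gas, so inert gas in K = inert gas in T = 903.87 kg/h.
NH3 in K: m_A = 776.4×0.688 + (1−0.268)·(1−0.652)·m_A, so m_A = 534.16/0.7453 = 716.74 kg/h.
T = (1−0.652)×716.74 + 903.87 = 1153.3 kg/h.
Recycle R = (1−0.268)×1153.3 = 844.21 kg/h.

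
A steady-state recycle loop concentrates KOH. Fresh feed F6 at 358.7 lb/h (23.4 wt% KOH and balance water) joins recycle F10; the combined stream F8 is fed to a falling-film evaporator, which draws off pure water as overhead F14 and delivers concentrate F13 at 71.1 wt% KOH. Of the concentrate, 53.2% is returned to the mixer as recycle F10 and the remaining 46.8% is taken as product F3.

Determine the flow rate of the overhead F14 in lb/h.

240.6 lb/h

Overall KOH balance (none leaves overhead): KOH in fresh feed = KOH in product, i.e. 358.7×0.234 = (1−0.532)·F13·0.711.
F13 = 83.936/(0.711×0.468) = 252.25 lb/h.
Recycle F10 = 0.532×252.25 = 134.2 lb/h.
Combined feed F8 = 358.7 + 134.2 = 492.9 lb/h.
Overhead F14 = F8 − F13 = 492.9 − 252.25 = 240.65 lb/h.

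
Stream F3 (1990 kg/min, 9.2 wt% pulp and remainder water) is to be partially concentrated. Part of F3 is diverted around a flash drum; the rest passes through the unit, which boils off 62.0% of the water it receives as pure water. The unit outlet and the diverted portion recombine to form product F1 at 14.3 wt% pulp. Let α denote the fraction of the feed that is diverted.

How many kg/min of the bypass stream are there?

All 1990×0.092 = 183.08 kg/min of pulp reaches F1, so F1 = 183.08/0.143 = 1280.3 kg/min and vapour = 709.72 kg/min.
The evaporator receives (1−α)·1990 of feed at 0.908 water and removes 0.620 of that water:
0.620×0.908×(1−α)×1990 = 709.72
(1−α) = 709.72/1120.3 = 0.6335;  α = 0.3665.
Bypass flow = 0.3665×1990 = 729.31 kg/min.

729.3 kg/min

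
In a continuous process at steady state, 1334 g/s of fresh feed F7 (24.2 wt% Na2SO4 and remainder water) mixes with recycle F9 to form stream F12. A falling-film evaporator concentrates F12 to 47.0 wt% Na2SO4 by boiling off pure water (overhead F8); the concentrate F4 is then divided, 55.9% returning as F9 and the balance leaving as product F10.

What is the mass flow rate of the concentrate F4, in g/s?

Overall Na2SO4 balance (none leaves overhead): Na2SO4 in fresh feed = Na2SO4 in product, i.e. 1334×0.242 = (1−0.559)·F4·0.470.
F4 = 322.83/(0.470×0.441) = 1557.5 g/s.

1558 g/s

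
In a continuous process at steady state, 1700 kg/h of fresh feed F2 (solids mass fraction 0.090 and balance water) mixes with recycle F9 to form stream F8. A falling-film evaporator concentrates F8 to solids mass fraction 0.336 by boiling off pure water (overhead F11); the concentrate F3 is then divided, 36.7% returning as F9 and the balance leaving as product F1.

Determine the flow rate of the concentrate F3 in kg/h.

Overall solids balance (none leaves overhead): solids in fresh feed = solids in product, i.e. 1700×0.090 = (1−0.367)·F3·0.336.
F3 = 153/(0.336×0.633) = 719.36 kg/h.

719.4 kg/h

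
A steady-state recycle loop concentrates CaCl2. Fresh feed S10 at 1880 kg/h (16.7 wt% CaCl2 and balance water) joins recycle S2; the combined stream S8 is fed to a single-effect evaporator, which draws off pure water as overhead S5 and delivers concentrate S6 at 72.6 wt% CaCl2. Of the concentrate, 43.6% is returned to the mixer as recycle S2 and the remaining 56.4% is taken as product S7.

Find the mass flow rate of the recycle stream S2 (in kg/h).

334.3 kg/h

Overall CaCl2 balance (none leaves overhead): CaCl2 in fresh feed = CaCl2 in product, i.e. 1880×0.167 = (1−0.436)·S6·0.726.
S6 = 313.96/(0.726×0.564) = 766.76 kg/h.
Recycle S2 = 0.436×766.76 = 334.31 kg/h.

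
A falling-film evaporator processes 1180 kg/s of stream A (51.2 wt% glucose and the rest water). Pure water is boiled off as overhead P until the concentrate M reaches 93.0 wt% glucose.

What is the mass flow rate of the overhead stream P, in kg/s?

glucose is conserved: 1180×0.512 = 604.16 kg/s all reports to the concentrate.
Concentrate = 604.16/(target fraction) = 649.63 kg/s.
Overhead = 1180 − 649.63 = 530.37 kg/s.

530.4 kg/s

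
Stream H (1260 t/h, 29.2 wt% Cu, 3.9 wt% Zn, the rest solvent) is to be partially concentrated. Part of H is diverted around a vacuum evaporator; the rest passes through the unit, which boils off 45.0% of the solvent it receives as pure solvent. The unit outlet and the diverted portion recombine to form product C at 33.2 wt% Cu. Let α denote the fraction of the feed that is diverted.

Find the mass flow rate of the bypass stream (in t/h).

755.7 t/h

All 1260×0.292 = 367.92 t/h of Cu reaches C, so C = 367.92/0.332 = 1108.2 t/h and vapour = 151.81 t/h.
The evaporator receives (1−α)·1260 of feed at 0.669 solvent and removes 0.450 of that solvent:
0.450×0.669×(1−α)×1260 = 151.81
(1−α) = 151.81/379.32 = 0.4002;  α = 0.5998.
Bypass flow = 0.5998×1260 = 755.74 t/h.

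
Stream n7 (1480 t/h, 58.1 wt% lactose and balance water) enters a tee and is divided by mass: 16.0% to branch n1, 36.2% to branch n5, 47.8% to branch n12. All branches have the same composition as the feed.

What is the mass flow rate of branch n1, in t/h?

236.8 t/h

Branch n1 flow = 0.160×1480 = 236.8 t/h.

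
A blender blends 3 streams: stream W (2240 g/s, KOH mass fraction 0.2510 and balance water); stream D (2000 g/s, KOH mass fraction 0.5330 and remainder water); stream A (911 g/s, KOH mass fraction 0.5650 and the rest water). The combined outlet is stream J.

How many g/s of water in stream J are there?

water out = water in = 2240×0.749 + 2000×0.467 + 911×0.435 = 3008 g/s.

3008 g/s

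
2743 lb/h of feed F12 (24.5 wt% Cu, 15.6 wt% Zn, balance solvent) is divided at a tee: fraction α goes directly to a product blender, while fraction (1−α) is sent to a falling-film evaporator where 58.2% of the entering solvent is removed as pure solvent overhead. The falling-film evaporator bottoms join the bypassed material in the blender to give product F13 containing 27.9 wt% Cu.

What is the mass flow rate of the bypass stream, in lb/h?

All 2743×0.245 = 672.03 lb/h of Cu reaches F13, so F13 = 672.03/0.279 = 2408.7 lb/h and vapour = 334.27 lb/h.
The evaporator receives (1−α)·2743 of feed at 0.599 solvent and removes 0.582 of that solvent:
0.582×0.599×(1−α)×2743 = 334.27
(1−α) = 334.27/956.26 = 0.3496;  α = 0.6504.
Bypass flow = 0.6504×2743 = 1784.1 lb/h.

1784 lb/h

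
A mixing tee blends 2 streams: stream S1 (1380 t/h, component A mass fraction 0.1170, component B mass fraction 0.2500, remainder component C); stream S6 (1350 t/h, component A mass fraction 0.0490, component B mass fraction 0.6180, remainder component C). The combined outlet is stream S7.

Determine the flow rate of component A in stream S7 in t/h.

227.6 t/h

component A out = component A in = 1380×0.117 + 1350×0.049 = 227.61 t/h.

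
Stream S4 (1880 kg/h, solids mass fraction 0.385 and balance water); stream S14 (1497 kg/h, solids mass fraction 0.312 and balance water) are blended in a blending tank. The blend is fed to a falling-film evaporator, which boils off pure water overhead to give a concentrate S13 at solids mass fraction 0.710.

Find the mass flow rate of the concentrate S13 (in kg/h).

solids entering = 1880×0.385 + 1497×0.312 = 1190.9 kg/h.
All solids reports to S13, so S13 = 1190.9/0.710 = 1677.3 kg/h.

1677 kg/h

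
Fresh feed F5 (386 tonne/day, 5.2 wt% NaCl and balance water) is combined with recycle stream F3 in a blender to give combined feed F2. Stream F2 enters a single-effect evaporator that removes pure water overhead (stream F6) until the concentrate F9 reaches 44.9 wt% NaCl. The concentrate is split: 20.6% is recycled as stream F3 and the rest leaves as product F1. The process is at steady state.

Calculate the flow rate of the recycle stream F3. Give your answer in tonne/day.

Overall NaCl balance (none leaves overhead): NaCl in fresh feed = NaCl in product, i.e. 386×0.052 = (1−0.206)·F9·0.449.
F9 = 20.072/(0.449×0.794) = 56.302 tonne/day.
Recycle F3 = 0.206×56.302 = 11.598 tonne/day.

11.6 tonne/day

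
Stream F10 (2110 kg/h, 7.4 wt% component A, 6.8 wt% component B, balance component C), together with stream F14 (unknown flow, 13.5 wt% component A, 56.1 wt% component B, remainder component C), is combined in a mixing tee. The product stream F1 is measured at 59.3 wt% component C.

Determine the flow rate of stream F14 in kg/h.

Let F14 be the unknown flow. Total out = 2110 + F14.
component C balance: 1810.4 + 0.304·F14 = 0.593·(2110 + F14)
(0.304 − 0.593)·F14 = 0.593×2110 − 1810.4 = -559.15
F14 = -559.15 / -0.289 = 1934.8 kg/h

1935 kg/h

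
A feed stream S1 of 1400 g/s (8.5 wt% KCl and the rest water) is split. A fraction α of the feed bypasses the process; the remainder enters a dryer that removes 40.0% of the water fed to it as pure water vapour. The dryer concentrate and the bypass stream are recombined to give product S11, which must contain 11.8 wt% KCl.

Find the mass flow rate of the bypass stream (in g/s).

All 1400×0.085 = 119 g/s of KCl reaches S11, so S11 = 119/0.118 = 1008.5 g/s and vapour = 391.53 g/s.
The evaporator receives (1−α)·1400 of feed at 0.915 water and removes 0.400 of that water:
0.400×0.915×(1−α)×1400 = 391.53
(1−α) = 391.53/512.4 = 0.7641;  α = 0.2359.
Bypass flow = 0.2359×1400 = 330.26 g/s.

330.3 g/s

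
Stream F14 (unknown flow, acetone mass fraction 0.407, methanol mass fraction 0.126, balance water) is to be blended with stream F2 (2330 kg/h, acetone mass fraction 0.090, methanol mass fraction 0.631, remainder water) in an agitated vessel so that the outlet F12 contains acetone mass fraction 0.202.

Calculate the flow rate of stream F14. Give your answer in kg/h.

Let F14 be the unknown flow. Total out = 2330 + F14.
acetone balance: 209.7 + 0.407·F14 = 0.202·(2330 + F14)
(0.407 − 0.202)·F14 = 0.202×2330 − 209.7 = 260.96
F14 = 260.96 / 0.205 = 1273 kg/h

1273 kg/h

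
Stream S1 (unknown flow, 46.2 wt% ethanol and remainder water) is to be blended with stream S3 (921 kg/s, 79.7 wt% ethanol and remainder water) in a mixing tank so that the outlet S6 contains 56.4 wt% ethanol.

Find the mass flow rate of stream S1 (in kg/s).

Let S1 be the unknown flow. Total out = 921 + S1.
ethanol balance: 734.04 + 0.462·S1 = 0.564·(921 + S1)
(0.462 − 0.564)·S1 = 0.564×921 − 734.04 = -214.59
S1 = -214.59 / -0.102 = 2103.9 kg/s

2104 kg/s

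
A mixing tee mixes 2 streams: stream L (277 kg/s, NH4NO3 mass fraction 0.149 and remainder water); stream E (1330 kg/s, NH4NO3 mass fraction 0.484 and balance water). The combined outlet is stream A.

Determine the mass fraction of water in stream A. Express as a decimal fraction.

0.574

Total flow out = 277 + 1330 = 1607 kg/s.
water in = 277×0.851 + 1330×0.516 = 922.01 kg/s.
water mass fraction in A = 922.01/1607 = 0.574.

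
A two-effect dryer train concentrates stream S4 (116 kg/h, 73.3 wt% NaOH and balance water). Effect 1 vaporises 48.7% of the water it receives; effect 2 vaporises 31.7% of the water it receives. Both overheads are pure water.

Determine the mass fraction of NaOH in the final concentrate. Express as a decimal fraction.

water in feed = 116×0.267 = 30.972 kg/h.
After stage 1: water left = (1−0.487)×30.972 = 15.889; stream total = 100.92 kg/h.
After stage 2: water left = (1−0.317)×15.889 = 10.852; final concentrate = 95.88 kg/h.
NaOH fraction = 85.028/95.88 = 0.887.

0.887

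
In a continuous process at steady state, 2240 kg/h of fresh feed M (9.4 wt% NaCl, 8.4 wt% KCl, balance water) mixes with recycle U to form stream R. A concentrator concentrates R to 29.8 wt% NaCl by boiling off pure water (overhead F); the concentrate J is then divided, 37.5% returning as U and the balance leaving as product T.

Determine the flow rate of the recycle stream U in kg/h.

Overall NaCl balance (none leaves overhead): NaCl in fresh feed = NaCl in product, i.e. 2240×0.094 = (1−0.375)·J·0.298.
J = 210.56/(0.298×0.625) = 1130.5 kg/h.
Recycle U = 0.375×1130.5 = 423.95 kg/h.

423.9 kg/h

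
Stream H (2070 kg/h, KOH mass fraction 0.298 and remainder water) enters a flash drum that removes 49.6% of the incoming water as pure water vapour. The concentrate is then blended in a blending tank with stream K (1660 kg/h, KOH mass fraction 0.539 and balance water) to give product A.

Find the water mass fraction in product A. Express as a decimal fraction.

0.498

Vapour removed = 0.496×0.702×2070 = 720.76 kg/h; concentrate = 1349.2 kg/h.
water reaching the mixer = 732.38 (from concentrate) + 1660×0.461 = 1497.6 kg/h.
Product flow = 1349.2 + 1660 = 3009.2 kg/h; water fraction = 0.498.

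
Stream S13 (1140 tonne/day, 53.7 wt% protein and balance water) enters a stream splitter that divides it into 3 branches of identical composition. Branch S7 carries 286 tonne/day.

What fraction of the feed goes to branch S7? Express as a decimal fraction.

Fraction to S7 = 286/1140 = 0.2509.

0.251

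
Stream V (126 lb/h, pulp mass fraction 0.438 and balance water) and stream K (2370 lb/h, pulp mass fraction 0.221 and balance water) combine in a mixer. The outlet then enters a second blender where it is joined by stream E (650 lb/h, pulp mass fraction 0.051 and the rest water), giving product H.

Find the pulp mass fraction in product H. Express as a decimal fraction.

0.195

Overall, product flow = 3146 lb/h.
pulp in = 126×0.438 + 2370×0.221 + 650×0.051 = 612.11 lb/h.
pulp fraction in H = 0.195.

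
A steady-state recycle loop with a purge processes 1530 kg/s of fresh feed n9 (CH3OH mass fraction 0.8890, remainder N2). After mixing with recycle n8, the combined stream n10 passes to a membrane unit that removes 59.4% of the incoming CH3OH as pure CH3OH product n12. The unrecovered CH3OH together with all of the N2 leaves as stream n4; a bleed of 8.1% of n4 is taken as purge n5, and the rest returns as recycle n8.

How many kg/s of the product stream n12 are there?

CH3OH in n10: m_A = 1530×0.889 + (1−0.081)·(1−0.594)·m_A, so m_A = 1360.2/0.6269 = 2169.7 kg/s.
Product n12 = 0.594×2169.7 = 1288.8 kg/s.

1289 kg/s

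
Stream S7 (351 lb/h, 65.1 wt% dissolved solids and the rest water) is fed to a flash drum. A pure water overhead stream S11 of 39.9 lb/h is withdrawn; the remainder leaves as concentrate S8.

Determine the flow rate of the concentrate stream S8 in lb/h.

311.1 lb/h

Concentrate = 351 − 39.9 = 311.1 lb/h.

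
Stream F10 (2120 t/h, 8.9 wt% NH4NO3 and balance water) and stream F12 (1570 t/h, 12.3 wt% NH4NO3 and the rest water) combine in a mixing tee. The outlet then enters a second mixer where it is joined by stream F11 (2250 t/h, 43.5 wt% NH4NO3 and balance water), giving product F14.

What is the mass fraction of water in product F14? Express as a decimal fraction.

Overall, product flow = 5940 t/h.
water in = 2120×0.911 + 1570×0.877 + 2250×0.565 = 4579.5 t/h.
water fraction in F14 = 0.771.

0.771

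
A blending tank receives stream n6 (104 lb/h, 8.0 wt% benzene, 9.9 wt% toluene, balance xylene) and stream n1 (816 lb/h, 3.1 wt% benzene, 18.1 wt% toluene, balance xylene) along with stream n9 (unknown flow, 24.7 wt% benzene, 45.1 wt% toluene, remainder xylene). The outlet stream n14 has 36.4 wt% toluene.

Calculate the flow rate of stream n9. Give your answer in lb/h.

2033 lb/h

Let n9 be the unknown flow. Total out = 920 + n9.
toluene balance: 157.99 + 0.451·n9 = 0.364·(920 + n9)
(0.451 − 0.364)·n9 = 0.364×920 − 157.99 = 176.89
n9 = 176.89 / 0.087 = 2033.2 lb/h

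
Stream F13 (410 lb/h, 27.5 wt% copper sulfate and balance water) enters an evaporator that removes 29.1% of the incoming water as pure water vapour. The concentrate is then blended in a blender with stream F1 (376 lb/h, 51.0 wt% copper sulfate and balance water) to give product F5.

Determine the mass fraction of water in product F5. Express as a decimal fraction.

Vapour removed = 0.291×0.725×410 = 86.5 lb/h; concentrate = 323.5 lb/h.
water reaching the mixer = 210.75 (from concentrate) + 376×0.490 = 394.99 lb/h.
Product flow = 323.5 + 376 = 699.5 lb/h; water fraction = 0.565.

0.565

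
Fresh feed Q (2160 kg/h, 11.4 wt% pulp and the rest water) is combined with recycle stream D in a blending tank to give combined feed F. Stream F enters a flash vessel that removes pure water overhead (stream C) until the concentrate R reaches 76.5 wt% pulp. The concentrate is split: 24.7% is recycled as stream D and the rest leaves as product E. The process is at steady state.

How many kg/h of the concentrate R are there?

Overall pulp balance (none leaves overhead): pulp in fresh feed = pulp in product, i.e. 2160×0.114 = (1−0.247)·R·0.765.
R = 246.24/(0.765×0.753) = 427.47 kg/h.

427.5 kg/h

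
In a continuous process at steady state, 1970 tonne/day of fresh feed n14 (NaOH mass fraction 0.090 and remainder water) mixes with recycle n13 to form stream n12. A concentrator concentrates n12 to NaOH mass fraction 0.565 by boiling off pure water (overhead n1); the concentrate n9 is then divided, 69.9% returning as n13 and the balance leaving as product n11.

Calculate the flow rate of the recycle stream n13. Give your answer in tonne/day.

728.7 tonne/day

Overall NaOH balance (none leaves overhead): NaOH in fresh feed = NaOH in product, i.e. 1970×0.090 = (1−0.699)·n9·0.565.
n9 = 177.3/(0.565×0.301) = 1042.5 tonne/day.
Recycle n13 = 0.699×1042.5 = 728.74 tonne/day.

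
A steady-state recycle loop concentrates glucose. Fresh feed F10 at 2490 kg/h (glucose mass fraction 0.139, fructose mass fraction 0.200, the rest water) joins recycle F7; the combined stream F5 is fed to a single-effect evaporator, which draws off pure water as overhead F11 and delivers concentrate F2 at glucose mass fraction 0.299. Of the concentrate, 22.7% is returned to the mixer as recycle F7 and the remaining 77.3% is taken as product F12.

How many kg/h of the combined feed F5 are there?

Overall glucose balance (none leaves overhead): glucose in fresh feed = glucose in product, i.e. 2490×0.139 = (1−0.227)·F2·0.299.
F2 = 346.11/(0.299×0.773) = 1497.5 kg/h.
Recycle F7 = 0.227×1497.5 = 339.93 kg/h.
Combined feed F5 = 2490 + 339.93 = 2829.9 kg/h.

2830 kg/h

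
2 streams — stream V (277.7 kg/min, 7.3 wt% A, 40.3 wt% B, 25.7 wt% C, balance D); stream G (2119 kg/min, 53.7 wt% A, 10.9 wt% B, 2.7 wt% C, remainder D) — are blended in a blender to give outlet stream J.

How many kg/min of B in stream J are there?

B out = B in = 277.7×0.403 + 2119×0.109 = 342.88 kg/min.

342.9 kg/min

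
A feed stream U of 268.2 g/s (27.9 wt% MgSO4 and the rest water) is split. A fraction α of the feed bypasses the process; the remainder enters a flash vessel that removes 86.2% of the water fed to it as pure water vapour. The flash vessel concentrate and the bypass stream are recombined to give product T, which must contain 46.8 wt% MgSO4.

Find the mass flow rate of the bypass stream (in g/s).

93.93 g/s

All 268.2×0.279 = 74.828 g/s of MgSO4 reaches T, so T = 74.828/0.468 = 159.89 g/s and vapour = 108.31 g/s.
The evaporator receives (1−α)·268.2 of feed at 0.721 water and removes 0.862 of that water:
0.862×0.721×(1−α)×268.2 = 108.31
(1−α) = 108.31/166.69 = 0.6498;  α = 0.3502.
Bypass flow = 0.3502×268.2 = 93.926 g/s.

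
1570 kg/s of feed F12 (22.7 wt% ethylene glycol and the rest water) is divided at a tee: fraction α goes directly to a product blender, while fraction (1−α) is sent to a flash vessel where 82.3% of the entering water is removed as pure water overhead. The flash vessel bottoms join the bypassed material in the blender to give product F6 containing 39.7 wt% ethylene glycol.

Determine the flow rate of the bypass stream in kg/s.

All 1570×0.227 = 356.39 kg/s of ethylene glycol reaches F6, so F6 = 356.39/0.397 = 897.71 kg/s and vapour = 672.29 kg/s.
The evaporator receives (1−α)·1570 of feed at 0.773 water and removes 0.823 of that water:
0.823×0.773×(1−α)×1570 = 672.29
(1−α) = 672.29/998.8 = 0.6731;  α = 0.3269.
Bypass flow = 0.3269×1570 = 513.23 kg/s.

513.2 kg/s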